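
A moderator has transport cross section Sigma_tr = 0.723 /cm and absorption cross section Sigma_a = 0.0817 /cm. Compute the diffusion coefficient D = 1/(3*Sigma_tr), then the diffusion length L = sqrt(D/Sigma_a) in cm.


D = 1 / (3 * Sigma_tr) = 1 / (3 * 0.723) = 0.4610420 cm
L = sqrt(D / Sigma_a)
L = sqrt(0.4610420 / 0.0817)
L = 2.3755 cm

2.3755


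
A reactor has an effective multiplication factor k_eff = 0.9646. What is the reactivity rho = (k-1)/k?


rho = (k_eff - 1) / k_eff
rho = (0.9646 - 1) / 0.9646
rho = -0.036699

-0.036699


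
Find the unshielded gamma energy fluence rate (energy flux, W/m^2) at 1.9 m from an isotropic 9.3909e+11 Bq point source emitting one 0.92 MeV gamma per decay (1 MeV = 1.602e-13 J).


psi = A * E * 1.602e-13 / (4*pi*r^2)
psi = 9.3909e+11 * 0.92 * 1.602e-13 / (4*pi*1.9^2)
psi = 0.0030510 W/m^2

0.0030510


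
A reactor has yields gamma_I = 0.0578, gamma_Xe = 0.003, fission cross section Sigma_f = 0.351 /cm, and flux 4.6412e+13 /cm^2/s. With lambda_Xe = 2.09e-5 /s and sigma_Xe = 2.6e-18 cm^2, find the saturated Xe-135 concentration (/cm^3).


Xe_eq = (gamma_I + gamma_Xe) * Sigma_f * phi / (lambda_Xe + sigma_Xe * phi)
Numerator = (0.0578 + 0.003) * 0.351 * 4.6412e+13 = 9.904692e+11
Denominator = 2.09e-5 + 2.6e-18 * 4.6412e+13 = 1.415712e-04
Xe_eq = 9.904692e+11 / 1.415712e-04 = 6.9963e+15 /cm^3

6.9963e+15


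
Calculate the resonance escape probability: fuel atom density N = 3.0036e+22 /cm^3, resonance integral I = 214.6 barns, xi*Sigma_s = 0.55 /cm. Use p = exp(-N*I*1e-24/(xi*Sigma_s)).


p = exp(-N * I * 1e-24 / (xi*Sigma_s))
p = exp(-3.0036e+22 * 214.6 * 1e-24 / 0.55)
p = 8.1336e-06

8.1336e-06


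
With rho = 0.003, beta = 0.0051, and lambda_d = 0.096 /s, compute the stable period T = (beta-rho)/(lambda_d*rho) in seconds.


T = (beta - rho) / (lambda_d * rho)
T = (0.0051 - 0.003) / (0.096 * 0.003)
T = 7.2917 s

7.2917


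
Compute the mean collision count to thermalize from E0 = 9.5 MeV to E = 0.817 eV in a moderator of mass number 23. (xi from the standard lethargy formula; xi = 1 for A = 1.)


xi = 1 + (A-1)^2/(2A)*ln((A-1)/(A+1)) = 0.08448899 (for A = 23)
n = ln(E0/E) / xi
n = ln(9.5e6 / 0.817) / 0.08448899
n = ln(1.162791e+07) / 0.08448899 = 192.56

192.56


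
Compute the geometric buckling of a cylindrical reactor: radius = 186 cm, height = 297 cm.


B^2 = (2.405/R)^2 + (pi/H)^2
B^2 = (2.405/186)^2 + (pi/297)^2
B^2 = 2.7908e-04 /cm^2

2.7908e-04


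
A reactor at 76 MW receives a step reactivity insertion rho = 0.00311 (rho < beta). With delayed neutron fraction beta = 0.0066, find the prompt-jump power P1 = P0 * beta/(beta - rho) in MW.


P1/P0 = beta / (beta - rho)
P1/P0 = 0.0066 / (0.0066 - 0.00311) = 1.891117
P1 = 76 * 1.891117 = 143.72 MW

143.72


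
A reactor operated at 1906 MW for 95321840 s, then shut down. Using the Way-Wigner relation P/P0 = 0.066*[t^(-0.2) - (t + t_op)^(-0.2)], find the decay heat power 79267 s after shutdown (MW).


P/P0 = 0.066 * [t^(-0.2) - (t + t_op)^(-0.2)]
P/P0 = 0.066 * [79267^(-0.2) - (79267 + 95321840)^(-0.2)]
P/P0 = 0.066 * [0.1047566 - 0.02535650] = 0.005240407
P = 1906 * 0.005240407 = 9.9882 MW

9.9882


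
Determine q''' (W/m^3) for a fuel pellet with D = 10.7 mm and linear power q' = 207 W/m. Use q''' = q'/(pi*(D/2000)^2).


r = D / 2 / 1000 = 10.7 / 2 / 1000 = 0.00535 m
q''' = q' / (pi * r^2)
q''' = 207 / (pi * 0.00535^2)
q''' = 2.3020e+06 W/m^3

2.3020e+06


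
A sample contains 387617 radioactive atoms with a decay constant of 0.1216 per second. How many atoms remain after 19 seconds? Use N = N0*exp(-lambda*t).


N = N0 * exp(-lambda * t)
N = 387617 * exp(-0.1216 * 19)
N = 38460

38460


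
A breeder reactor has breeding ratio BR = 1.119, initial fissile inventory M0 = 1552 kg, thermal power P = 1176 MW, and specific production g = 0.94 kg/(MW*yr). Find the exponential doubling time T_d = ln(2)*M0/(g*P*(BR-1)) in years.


Breeding gain G = BR - 1 = 1.119 - 1 = 0.119
Fissile production rate = g * P * G = 0.94 * 1176 * 0.119 = 131.54736 kg/yr
T_d = ln(2) * M0 / (g * P * G)
T_d = ln(2) * 1552 / 131.54736 = 8.1778 yr

8.1778


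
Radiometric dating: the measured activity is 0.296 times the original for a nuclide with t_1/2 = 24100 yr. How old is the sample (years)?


lambda = ln(2) / t_half = ln(2) / 24100 = 2.876129e-05 /yr
t = -ln(A/A0) / lambda
t = -ln(0.296) / 2.876129e-05
t = 42328 yr

42328


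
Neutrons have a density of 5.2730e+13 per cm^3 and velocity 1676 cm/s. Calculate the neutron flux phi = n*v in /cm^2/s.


phi = n * v
phi = 5.2730e+13 * 1676
phi = 8.8375e+16 /cm^2/s

8.8375e+16


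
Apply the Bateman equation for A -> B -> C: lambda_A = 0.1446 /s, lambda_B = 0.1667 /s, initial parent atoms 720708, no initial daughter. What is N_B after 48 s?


N_B(t) = lambda_A * N_A0 / (lambda_B - lambda_A) * [exp(-lambda_A*t) - exp(-lambda_B*t)]
exp(-0.1446*48) = 9.674953e-04; exp(-0.1667*48) = 3.349263e-04
N_B = 0.1446 * 720708 / (0.1667 - 0.1446) * (9.674953e-04 - 3.349263e-04)
N_B = 2982.9

2982.9


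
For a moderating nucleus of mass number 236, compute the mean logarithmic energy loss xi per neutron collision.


xi = 1 + (A-1)^2/(2A) * ln((A-1)/(A+1))
xi = 1 + (236-1)^2/(2*236) * ln((236-1)/(236 +1))
xi = 0.0084507

0.0084507


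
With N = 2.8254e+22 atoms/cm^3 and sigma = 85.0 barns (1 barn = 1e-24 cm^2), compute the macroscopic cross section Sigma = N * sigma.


Sigma = N * sigma_barns * 1e-24
Sigma = 2.8254e+22 * 85.0 * 1e-24
Sigma = 2.4016 /cm

2.4016


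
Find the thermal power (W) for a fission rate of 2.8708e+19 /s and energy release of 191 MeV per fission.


P = fission_rate * E_MeV * 1.602e-13
P = 2.8708e+19 * 191 * 1.602e-13
P = 8.7841e+08 W

8.7841e+08


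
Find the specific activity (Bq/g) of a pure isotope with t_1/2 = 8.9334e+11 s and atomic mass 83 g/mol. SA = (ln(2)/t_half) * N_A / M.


lambda = ln(2) / t_half = ln(2) / 8.9334e+11 = 7.759052e-13 /s
SA = lambda * N_A / M
SA = 7.759052e-13 * 6.022e23 / 83
SA = 5.6295e+09 Bq/g

5.6295e+09


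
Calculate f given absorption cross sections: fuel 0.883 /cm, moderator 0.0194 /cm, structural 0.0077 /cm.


f = Sigma_a_fuel / (Sigma_a_fuel + Sigma_a_mod + Sigma_a_other)
f = 0.883 / (0.883 + 0.0194 + 0.0077)
f = 0.97022

0.97022


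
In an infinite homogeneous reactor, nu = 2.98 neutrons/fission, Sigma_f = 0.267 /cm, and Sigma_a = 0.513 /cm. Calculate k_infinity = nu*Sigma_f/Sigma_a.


k_inf = nu * Sigma_f / Sigma_a
k_inf = 2.98 * 0.267 / 0.513
k_inf = 1.5510

1.5510


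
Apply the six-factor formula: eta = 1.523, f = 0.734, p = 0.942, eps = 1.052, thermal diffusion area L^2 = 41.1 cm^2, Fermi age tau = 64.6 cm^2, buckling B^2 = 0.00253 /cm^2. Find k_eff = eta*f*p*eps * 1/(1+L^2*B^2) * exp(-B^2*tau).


k_inf = eta*f*p*eps = 1.523*0.734*0.942*1.052 = 1.107803
P_TNL = 1/(1 + L^2*B^2) = 1/(1 + 41.1*0.00253) = 0.9058110
P_FNL = exp(-B^2*tau) = exp(-0.00253*64.6) = 0.8492191
k_eff = k_inf * P_TNL * P_FNL = 1.107803 * 0.9058110 * 0.8492191
k_eff = 0.85216

0.85216


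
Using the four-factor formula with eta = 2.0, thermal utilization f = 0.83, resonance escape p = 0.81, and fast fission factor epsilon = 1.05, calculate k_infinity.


k_inf = eta * f * p * epsilon
k_inf = 2.0 * 0.83 * 0.81 * 1.05
k_inf = 1.4118

1.4118


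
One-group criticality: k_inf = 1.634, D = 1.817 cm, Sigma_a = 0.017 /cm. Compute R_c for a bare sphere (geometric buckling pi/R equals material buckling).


L^2 = D / Sigma_a = 1.817 / 0.017 = 106.8824 cm^2
B_m^2 = (k_inf - 1) / L^2 = (1.634 - 1) / 106.8824 = 0.005931753 /cm^2
For a bare sphere: B_g = pi/R, so R_c = pi / sqrt(B_m^2)
R_c = pi / sqrt(0.005931753) = 40.790 cm

40.790


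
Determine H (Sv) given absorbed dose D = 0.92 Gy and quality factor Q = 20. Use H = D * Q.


H = D * Q
H = 0.92 * 20
H = 18.400 Sv

18.400


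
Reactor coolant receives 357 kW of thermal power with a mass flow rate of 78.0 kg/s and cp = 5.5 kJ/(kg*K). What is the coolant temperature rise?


dT = Q / (m_dot * cp)
dT = 357 / (78.0 * 5.5)
dT = 0.83217 C

0.83217


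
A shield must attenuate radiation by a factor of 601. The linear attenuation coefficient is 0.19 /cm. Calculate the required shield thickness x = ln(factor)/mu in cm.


x = ln(factor) / mu
x = ln(601) / 0.19
x = 33.677 cm

33.677


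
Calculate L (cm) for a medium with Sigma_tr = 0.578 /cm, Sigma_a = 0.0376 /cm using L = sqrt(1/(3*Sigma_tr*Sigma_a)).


D = 1 / (3 * Sigma_tr) = 1 / (3 * 0.578) = 0.5767013 cm
L = sqrt(D / Sigma_a)
L = sqrt(0.5767013 / 0.0376)
L = 3.9164 cm

3.9164


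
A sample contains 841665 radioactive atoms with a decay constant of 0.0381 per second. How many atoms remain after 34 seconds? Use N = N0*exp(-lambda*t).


N = N0 * exp(-lambda * t)
N = 841665 * exp(-0.0381 * 34)
N = 230438

230438


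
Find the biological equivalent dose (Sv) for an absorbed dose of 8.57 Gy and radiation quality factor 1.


H = D * Q
H = 8.57 * 1
H = 8.5700 Sv

8.5700


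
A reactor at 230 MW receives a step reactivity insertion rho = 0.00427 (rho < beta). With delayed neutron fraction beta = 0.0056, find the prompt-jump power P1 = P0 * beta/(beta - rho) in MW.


P1/P0 = beta / (beta - rho)
P1/P0 = 0.0056 / (0.0056 - 0.00427) = 4.210526
P1 = 230 * 4.210526 = 968.42 MW

968.42


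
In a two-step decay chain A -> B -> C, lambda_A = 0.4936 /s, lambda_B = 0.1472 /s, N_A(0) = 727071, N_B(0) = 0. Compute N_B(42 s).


N_B(t) = lambda_A * N_A0 / (lambda_B - lambda_A) * [exp(-lambda_A*t) - exp(-lambda_B*t)]
exp(-0.4936*42) = 9.920972e-10; exp(-0.1472*42) = 0.002065465
N_B = 0.4936 * 727071 / (0.1472 - 0.4936) * (9.920972e-10 - 0.002065465)
N_B = 2139.9

2139.9


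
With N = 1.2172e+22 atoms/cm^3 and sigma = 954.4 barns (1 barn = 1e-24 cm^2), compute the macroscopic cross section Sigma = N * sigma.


Sigma = N * sigma_barns * 1e-24
Sigma = 1.2172e+22 * 954.4 * 1e-24
Sigma = 11.617 /cm

11.617


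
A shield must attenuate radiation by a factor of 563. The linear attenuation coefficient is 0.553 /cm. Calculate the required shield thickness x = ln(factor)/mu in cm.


x = ln(factor) / mu
x = ln(563) / 0.553
x = 11.453 cm

11.453


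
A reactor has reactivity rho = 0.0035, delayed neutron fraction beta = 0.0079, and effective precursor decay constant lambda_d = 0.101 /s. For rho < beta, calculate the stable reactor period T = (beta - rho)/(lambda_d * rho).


T = (beta - rho) / (lambda_d * rho)
T = (0.0079 - 0.0035) / (0.101 * 0.0035)
T = 12.447 s

12.447


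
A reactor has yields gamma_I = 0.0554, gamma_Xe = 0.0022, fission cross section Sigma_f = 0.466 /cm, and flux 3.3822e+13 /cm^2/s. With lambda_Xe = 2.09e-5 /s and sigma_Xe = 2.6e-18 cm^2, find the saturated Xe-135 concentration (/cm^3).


Xe_eq = (gamma_I + gamma_Xe) * Sigma_f * phi / (lambda_Xe + sigma_Xe * phi)
Numerator = (0.0554 + 0.0022) * 0.466 * 3.3822e+13 = 9.078366e+11
Denominator = 2.09e-5 + 2.6e-18 * 3.3822e+13 = 1.088372e-04
Xe_eq = 9.078366e+11 / 1.088372e-04 = 8.3412e+15 /cm^3

8.3412e+15


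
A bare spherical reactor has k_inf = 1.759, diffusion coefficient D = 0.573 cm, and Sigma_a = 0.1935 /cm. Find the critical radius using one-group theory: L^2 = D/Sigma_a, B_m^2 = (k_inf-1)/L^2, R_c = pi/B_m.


L^2 = D / Sigma_a = 0.573 / 0.1935 = 2.961240 cm^2
B_m^2 = (k_inf - 1) / L^2 = (1.759 - 1) / 2.961240 = 0.2563115 /cm^2
For a bare sphere: B_g = pi/R, so R_c = pi / sqrt(B_m^2)
R_c = pi / sqrt(0.2563115) = 6.2053 cm

6.2053


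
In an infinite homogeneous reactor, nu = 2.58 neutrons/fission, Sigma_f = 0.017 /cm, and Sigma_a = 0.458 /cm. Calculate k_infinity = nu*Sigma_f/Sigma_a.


k_inf = nu * Sigma_f / Sigma_a
k_inf = 2.58 * 0.017 / 0.458
k_inf = 0.095764

0.095764


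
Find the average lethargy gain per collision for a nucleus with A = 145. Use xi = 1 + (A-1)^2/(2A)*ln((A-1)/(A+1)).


xi = 1 + (A-1)^2/(2A) * ln((A-1)/(A+1))
xi = 1 + (145-1)^2/(2*145) * ln((145-1)/(145 +1))
xi = 0.013730

0.013730


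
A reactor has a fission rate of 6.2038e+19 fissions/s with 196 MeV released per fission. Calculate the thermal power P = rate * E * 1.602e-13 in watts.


P = fission_rate * E_MeV * 1.602e-13
P = 6.2038e+19 * 196 * 1.602e-13
P = 1.9479e+09 W

1.9479e+09


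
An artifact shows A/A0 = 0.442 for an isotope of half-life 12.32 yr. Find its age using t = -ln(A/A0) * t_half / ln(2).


lambda = ln(2) / t_half = ln(2) / 12.32 = 0.05626195 /yr
t = -ln(A/A0) / lambda
t = -ln(0.442) / 0.05626195
t = 14.512 yr

14.512


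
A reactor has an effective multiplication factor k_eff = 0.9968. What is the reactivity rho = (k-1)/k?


rho = (k_eff - 1) / k_eff
rho = (0.9968 - 1) / 0.9968
rho = -0.0032103

-0.0032103


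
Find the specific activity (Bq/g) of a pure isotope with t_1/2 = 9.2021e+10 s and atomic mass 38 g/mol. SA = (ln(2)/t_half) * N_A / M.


lambda = ln(2) / t_half = ln(2) / 9.2021e+10 = 7.532489e-12 /s
SA = lambda * N_A / M
SA = 7.532489e-12 * 6.022e23 / 38
SA = 1.1937e+11 Bq/g

1.1937e+11


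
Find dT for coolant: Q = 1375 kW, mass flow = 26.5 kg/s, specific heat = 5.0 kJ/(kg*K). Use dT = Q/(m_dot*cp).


dT = Q / (m_dot * cp)
dT = 1375 / (26.5 * 5.0)
dT = 10.377 C

10.377


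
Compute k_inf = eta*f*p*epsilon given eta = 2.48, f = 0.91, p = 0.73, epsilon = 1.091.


k_inf = eta * f * p * epsilon
k_inf = 2.48 * 0.91 * 0.73 * 1.091
k_inf = 1.7974

1.7974


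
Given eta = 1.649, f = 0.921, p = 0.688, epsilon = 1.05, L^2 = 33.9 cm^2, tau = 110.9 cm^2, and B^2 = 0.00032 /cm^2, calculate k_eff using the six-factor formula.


k_inf = eta*f*p*eps = 1.649*0.921*0.688*1.05 = 1.097130
P_TNL = 1/(1 + L^2*B^2) = 1/(1 + 33.9*0.00032) = 0.9892684
P_FNL = exp(-B^2*tau) = exp(-0.00032*110.9) = 0.9651343
k_eff = k_inf * P_TNL * P_FNL = 1.097130 * 0.9892684 * 0.9651343
k_eff = 1.0475

1.0475


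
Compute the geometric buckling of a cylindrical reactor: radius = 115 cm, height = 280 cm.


B^2 = (2.405/R)^2 + (pi/H)^2
B^2 = (2.405/115)^2 + (pi/280)^2
B^2 = 5.6324e-04 /cm^2

5.6324e-04


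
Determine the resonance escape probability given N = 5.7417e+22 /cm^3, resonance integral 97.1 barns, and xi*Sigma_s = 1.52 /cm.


p = exp(-N * I * 1e-24 / (xi*Sigma_s))
p = exp(-5.7417e+22 * 97.1 * 1e-24 / 1.52)
p = 0.025530

0.025530


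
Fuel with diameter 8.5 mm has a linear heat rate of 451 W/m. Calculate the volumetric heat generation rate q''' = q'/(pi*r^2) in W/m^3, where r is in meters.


r = D / 2 / 1000 = 8.5 / 2 / 1000 = 0.00425 m
q''' = q' / (pi * r^2)
q''' = 451 / (pi * 0.00425^2)
q''' = 7.9478e+06 W/m^3

7.9478e+06


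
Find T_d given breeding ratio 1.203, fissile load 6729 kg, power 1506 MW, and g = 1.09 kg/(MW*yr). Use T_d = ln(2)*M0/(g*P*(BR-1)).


Breeding gain G = BR - 1 = 1.203 - 1 = 0.203
Fissile production rate = g * P * G = 1.09 * 1506 * 0.203 = 333.23262 kg/yr
T_d = ln(2) * M0 / (g * P * G)
T_d = ln(2) * 6729 / 333.23262 = 13.997 yr

13.997


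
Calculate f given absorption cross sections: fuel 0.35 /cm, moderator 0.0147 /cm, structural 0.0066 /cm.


f = Sigma_a_fuel / (Sigma_a_fuel + Sigma_a_mod + Sigma_a_other)
f = 0.35 / (0.35 + 0.0147 + 0.0066)
f = 0.94263

0.94263


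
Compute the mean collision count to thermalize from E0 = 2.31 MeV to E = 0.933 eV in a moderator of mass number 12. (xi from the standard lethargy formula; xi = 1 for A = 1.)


xi = 1 + (A-1)^2/(2A)*ln((A-1)/(A+1)) = 0.1577690 (for A = 12)
n = ln(E0/E) / xi
n = ln(2.31e6 / 0.933) / 0.1577690
n = ln(2.475884e+06) / 0.1577690 = 93.314

93.314


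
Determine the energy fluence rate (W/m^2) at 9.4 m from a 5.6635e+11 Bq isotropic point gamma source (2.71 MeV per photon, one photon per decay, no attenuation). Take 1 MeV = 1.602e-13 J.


psi = A * E * 1.602e-13 / (4*pi*r^2)
psi = 5.6635e+11 * 2.71 * 1.602e-13 / (4*pi*9.4^2)
psi = 2.2144e-04 W/m^2

2.2144e-04


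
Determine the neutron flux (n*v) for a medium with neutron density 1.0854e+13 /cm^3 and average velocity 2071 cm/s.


phi = n * v
phi = 1.0854e+13 * 2071
phi = 2.2479e+16 /cm^2/s

2.2479e+16


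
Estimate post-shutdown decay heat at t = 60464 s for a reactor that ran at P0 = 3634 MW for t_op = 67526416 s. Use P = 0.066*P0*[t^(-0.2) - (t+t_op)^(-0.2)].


P/P0 = 0.066 * [t^(-0.2) - (t + t_op)^(-0.2)]
P/P0 = 0.066 * [60464^(-0.2) - (60464 + 67526416)^(-0.2)]
P/P0 = 0.066 * [0.1105861 - 0.02716611] = 0.005505719
P = 3634 * 0.005505719 = 20.008 MW

20.008


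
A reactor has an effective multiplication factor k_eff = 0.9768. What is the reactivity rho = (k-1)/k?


rho = (k_eff - 1) / k_eff
rho = (0.9768 - 1) / 0.9768
rho = -0.023751

-0.023751


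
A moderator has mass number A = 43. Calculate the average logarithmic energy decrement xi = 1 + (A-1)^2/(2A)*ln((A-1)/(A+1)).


xi = 1 + (A-1)^2/(2A) * ln((A-1)/(A+1))
xi = 1 + (43-1)^2/(2*43) * ln((43-1)/(43 +1))
xi = 0.045799

0.045799


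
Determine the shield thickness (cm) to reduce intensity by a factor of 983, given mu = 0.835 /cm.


x = ln(factor) / mu
x = ln(983) / 0.835
x = 8.2522 cm

8.2522


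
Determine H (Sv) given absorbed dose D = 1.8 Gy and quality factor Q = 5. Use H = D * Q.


H = D * Q
H = 1.8 * 5
H = 9.0000 Sv

9.0000


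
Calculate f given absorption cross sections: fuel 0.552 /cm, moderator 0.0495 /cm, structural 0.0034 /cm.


f = Sigma_a_fuel / (Sigma_a_fuel + Sigma_a_mod + Sigma_a_other)
f = 0.552 / (0.552 + 0.0495 + 0.0034)
f = 0.91255

0.91255


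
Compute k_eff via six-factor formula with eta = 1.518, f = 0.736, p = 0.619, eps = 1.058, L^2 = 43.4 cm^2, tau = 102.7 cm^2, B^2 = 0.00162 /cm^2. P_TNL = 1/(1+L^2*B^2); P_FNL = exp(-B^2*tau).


k_inf = eta*f*p*eps = 1.518*0.736*0.619*1.058 = 0.7316879
P_TNL = 1/(1 + L^2*B^2) = 1/(1 + 43.4*0.00162) = 0.9343105
P_FNL = exp(-B^2*tau) = exp(-0.00162*102.7) = 0.8467295
k_eff = k_inf * P_TNL * P_FNL = 0.7316879 * 0.9343105 * 0.8467295
k_eff = 0.57884

0.57884


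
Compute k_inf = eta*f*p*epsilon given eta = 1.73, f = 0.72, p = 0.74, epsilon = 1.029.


k_inf = eta * f * p * epsilon
k_inf = 1.73 * 0.72 * 0.74 * 1.029
k_inf = 0.94847

0.94847


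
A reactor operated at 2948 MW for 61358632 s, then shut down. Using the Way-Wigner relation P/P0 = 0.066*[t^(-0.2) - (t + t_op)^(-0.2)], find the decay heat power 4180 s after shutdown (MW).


P/P0 = 0.066 * [t^(-0.2) - (t + t_op)^(-0.2)]
P/P0 = 0.066 * [4180^(-0.2) - (4180 + 61358632)^(-0.2)]
P/P0 = 0.066 * [0.1886969 - 0.02769612] = 0.01062605
P = 2948 * 0.01062605 = 31.326 MW

31.326


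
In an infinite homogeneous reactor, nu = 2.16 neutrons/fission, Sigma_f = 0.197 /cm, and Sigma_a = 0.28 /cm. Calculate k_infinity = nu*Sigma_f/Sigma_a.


k_inf = nu * Sigma_f / Sigma_a
k_inf = 2.16 * 0.197 / 0.28
k_inf = 1.5197

1.5197


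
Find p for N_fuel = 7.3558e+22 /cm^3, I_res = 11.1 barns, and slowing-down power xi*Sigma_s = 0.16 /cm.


p = exp(-N * I * 1e-24 / (xi*Sigma_s))
p = exp(-7.3558e+22 * 11.1 * 1e-24 / 0.16)
p = 0.0060780

0.0060780


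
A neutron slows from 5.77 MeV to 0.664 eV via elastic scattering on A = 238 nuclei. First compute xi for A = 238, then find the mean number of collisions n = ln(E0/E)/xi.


xi = 1 + (A-1)^2/(2A)*ln((A-1)/(A+1)) = 0.008379872 (for A = 238)
n = ln(E0/E) / xi
n = ln(5.77e6 / 0.664) / 0.008379872
n = ln(8.689759e+06) / 0.008379872 = 1906.7

1906.7


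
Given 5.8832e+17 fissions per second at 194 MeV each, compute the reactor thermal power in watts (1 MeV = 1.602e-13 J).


P = fission_rate * E_MeV * 1.602e-13
P = 5.8832e+17 * 194 * 1.602e-13
P = 1.8284e+07 W

1.8284e+07


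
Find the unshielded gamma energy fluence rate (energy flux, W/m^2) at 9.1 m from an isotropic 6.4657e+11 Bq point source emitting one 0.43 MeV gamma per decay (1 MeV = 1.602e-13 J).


psi = A * E * 1.602e-13 / (4*pi*r^2)
psi = 6.4657e+11 * 0.43 * 1.602e-13 / (4*pi*9.1^2)
psi = 4.2801e-05 W/m^2

4.2801e-05


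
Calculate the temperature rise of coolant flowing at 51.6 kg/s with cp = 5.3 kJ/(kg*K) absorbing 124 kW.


dT = Q / (m_dot * cp)
dT = 124 / (51.6 * 5.3)
dT = 0.45342 C

0.45342


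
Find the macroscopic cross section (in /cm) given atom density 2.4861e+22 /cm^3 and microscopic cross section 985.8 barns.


Sigma = N * sigma_barns * 1e-24
Sigma = 2.4861e+22 * 985.8 * 1e-24
Sigma = 24.508 /cm

24.508


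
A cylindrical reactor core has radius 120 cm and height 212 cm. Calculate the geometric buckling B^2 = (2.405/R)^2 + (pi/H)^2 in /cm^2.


B^2 = (2.405/R)^2 + (pi/H)^2
B^2 = (2.405/120)^2 + (pi/212)^2
B^2 = 6.2127e-04 /cm^2

6.2127e-04


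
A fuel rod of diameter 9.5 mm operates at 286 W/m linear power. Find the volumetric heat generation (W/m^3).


r = D / 2 / 1000 = 9.5 / 2 / 1000 = 0.00475 m
q''' = q' / (pi * r^2)
q''' = 286 / (pi * 0.00475^2)
q''' = 4.0349e+06 W/m^3

4.0349e+06


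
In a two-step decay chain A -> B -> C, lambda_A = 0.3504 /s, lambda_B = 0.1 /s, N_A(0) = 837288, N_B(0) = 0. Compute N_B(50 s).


N_B(t) = lambda_A * N_A0 / (lambda_B - lambda_A) * [exp(-lambda_A*t) - exp(-lambda_B*t)]
exp(-0.3504*50) = 2.461278e-08; exp(-0.1*50) = 0.006737947
N_B = 0.3504 * 837288 / (0.1 - 0.3504) * (2.461278e-08 - 0.006737947)
N_B = 7894.6

7894.6


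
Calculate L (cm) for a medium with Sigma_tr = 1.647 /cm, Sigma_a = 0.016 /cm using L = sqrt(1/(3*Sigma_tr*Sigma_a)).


D = 1 / (3 * Sigma_tr) = 1 / (3 * 1.647) = 0.2023882 cm
L = sqrt(D / Sigma_a)
L = sqrt(0.2023882 / 0.016)
L = 3.5566 cm

3.5566


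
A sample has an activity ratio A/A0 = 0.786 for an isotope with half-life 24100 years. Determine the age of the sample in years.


lambda = ln(2) / t_half = ln(2) / 24100 = 2.876129e-05 /yr
t = -ln(A/A0) / lambda
t = -ln(0.786) / 2.876129e-05
t = 8372.3 yr

8372.3


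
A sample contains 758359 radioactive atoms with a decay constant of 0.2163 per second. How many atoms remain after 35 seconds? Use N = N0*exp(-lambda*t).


N = N0 * exp(-lambda * t)
N = 758359 * exp(-0.2163 * 35)
N = 390.88

390.88


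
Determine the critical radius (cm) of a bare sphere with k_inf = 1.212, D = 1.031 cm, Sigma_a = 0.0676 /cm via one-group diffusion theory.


L^2 = D / Sigma_a = 1.031 / 0.0676 = 15.25148 cm^2
B_m^2 = (k_inf - 1) / L^2 = (1.212 - 1) / 15.25148 = 0.01390029 /cm^2
For a bare sphere: B_g = pi/R, so R_c = pi / sqrt(B_m^2)
R_c = pi / sqrt(0.01390029) = 26.646 cm

26.646


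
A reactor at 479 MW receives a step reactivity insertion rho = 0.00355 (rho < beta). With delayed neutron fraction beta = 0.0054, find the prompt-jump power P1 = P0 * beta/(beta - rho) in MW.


P1/P0 = beta / (beta - rho)
P1/P0 = 0.0054 / (0.0054 - 0.00355) = 2.918919
P1 = 479 * 2.918919 = 1398.2 MW

1398.2


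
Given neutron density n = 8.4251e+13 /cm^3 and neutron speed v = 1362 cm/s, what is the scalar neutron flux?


phi = n * v
phi = 8.4251e+13 * 1362
phi = 1.1475e+17 /cm^2/s

1.1475e+17


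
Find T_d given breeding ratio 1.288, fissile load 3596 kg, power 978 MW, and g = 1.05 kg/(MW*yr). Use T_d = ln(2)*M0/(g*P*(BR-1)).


Breeding gain G = BR - 1 = 1.288 - 1 = 0.288
Fissile production rate = g * P * G = 1.05 * 978 * 0.288 = 295.7472 kg/yr
T_d = ln(2) * M0 / (g * P * G)
T_d = ln(2) * 3596 / 295.7472 = 8.4280 yr

8.4280


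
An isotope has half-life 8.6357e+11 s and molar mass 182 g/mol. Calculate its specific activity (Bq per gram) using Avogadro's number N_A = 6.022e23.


lambda = ln(2) / t_half = ln(2) / 8.6357e+11 = 8.026531e-13 /s
SA = lambda * N_A / M
SA = 8.026531e-13 * 6.022e23 / 182
SA = 2.6558e+09 Bq/g

2.6558e+09


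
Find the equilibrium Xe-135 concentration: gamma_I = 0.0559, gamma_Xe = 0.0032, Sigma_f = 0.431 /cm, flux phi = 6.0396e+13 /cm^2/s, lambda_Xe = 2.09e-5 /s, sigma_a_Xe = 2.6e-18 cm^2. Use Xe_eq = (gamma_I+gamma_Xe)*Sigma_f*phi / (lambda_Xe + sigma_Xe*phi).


Xe_eq = (gamma_I + gamma_Xe) * Sigma_f * phi / (lambda_Xe + sigma_Xe * phi)
Numerator = (0.0559 + 0.0032) * 0.431 * 6.0396e+13 = 1.538413e+12
Denominator = 2.09e-5 + 2.6e-18 * 6.0396e+13 = 1.779296e-04
Xe_eq = 1.538413e+12 / 1.779296e-04 = 8.6462e+15 /cm^3

8.6462e+15


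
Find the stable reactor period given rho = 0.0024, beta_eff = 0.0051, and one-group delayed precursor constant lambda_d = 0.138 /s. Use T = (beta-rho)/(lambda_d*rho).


T = (beta - rho) / (lambda_d * rho)
T = (0.0051 - 0.0024) / (0.138 * 0.0024)
T = 8.1522 s

8.1522


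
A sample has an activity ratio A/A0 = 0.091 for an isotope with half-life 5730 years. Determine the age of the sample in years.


lambda = ln(2) / t_half = ln(2) / 5730 = 1.209681e-04 /yr
t = -ln(A/A0) / lambda
t = -ln(0.091) / 1.209681e-04
t = 19814 yr

19814


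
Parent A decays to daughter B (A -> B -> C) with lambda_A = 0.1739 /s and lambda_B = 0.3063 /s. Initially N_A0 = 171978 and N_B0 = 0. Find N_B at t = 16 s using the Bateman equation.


N_B(t) = lambda_A * N_A0 / (lambda_B - lambda_A) * [exp(-lambda_A*t) - exp(-lambda_B*t)]
exp(-0.1739*16) = 0.06188979; exp(-0.3063*16) = 0.007440628
N_B = 0.1739 * 171978 / (0.3063 - 0.1739) * (0.06188979 - 0.007440628)
N_B = 12299

12299


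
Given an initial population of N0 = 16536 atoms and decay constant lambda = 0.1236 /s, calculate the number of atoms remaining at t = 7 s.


N = N0 * exp(-lambda * t)
N = 16536 * exp(-0.1236 * 7)
N = 6961.1

6961.1


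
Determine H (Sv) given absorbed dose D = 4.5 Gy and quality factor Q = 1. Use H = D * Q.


H = D * Q
H = 4.5 * 1
H = 4.5000 Sv

4.5000


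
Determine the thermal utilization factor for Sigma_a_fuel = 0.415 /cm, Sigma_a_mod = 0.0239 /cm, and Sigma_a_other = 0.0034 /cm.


f = Sigma_a_fuel / (Sigma_a_fuel + Sigma_a_mod + Sigma_a_other)
f = 0.415 / (0.415 + 0.0239 + 0.0034)
f = 0.93828

0.93828


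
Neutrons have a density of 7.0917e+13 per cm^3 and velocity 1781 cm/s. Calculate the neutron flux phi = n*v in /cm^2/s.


phi = n * v
phi = 7.0917e+13 * 1781
phi = 1.2630e+17 /cm^2/s

1.2630e+17


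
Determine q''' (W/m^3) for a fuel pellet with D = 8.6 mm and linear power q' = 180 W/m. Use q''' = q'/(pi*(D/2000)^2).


r = D / 2 / 1000 = 8.6 / 2 / 1000 = 0.0043 m
q''' = q' / (pi * r^2)
q''' = 180 / (pi * 0.0043^2)
q''' = 3.0987e+06 W/m^3

3.0987e+06


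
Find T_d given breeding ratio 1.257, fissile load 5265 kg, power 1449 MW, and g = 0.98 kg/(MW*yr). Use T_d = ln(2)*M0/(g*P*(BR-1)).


Breeding gain G = BR - 1 = 1.257 - 1 = 0.257
Fissile production rate = g * P * G = 0.98 * 1449 * 0.257 = 364.94514 kg/yr
T_d = ln(2) * M0 / (g * P * G)
T_d = ln(2) * 5265 / 364.94514 = 9.9999 yr

9.9999


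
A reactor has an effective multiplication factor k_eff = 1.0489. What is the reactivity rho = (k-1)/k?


rho = (k_eff - 1) / k_eff
rho = (1.0489 - 1) / 1.0489
rho = 0.046620

0.046620


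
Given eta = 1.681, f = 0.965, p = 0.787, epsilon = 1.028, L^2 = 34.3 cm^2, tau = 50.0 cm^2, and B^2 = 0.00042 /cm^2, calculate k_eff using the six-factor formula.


k_inf = eta*f*p*eps = 1.681*0.965*0.787*1.028 = 1.312390
P_TNL = 1/(1 + L^2*B^2) = 1/(1 + 34.3*0.00042) = 0.9857986
P_FNL = exp(-B^2*tau) = exp(-0.00042*50.0) = 0.9792190
k_eff = k_inf * P_TNL * P_FNL = 1.312390 * 0.9857986 * 0.9792190
k_eff = 1.2669

1.2669


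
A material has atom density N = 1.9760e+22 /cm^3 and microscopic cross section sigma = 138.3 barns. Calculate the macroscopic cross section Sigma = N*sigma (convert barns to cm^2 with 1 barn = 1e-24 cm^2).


Sigma = N * sigma_barns * 1e-24
Sigma = 1.9760e+22 * 138.3 * 1e-24
Sigma = 2.7328 /cm

2.7328


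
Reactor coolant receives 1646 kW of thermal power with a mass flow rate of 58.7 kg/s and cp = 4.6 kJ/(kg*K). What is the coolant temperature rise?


dT = Q / (m_dot * cp)
dT = 1646 / (58.7 * 4.6)
dT = 6.0958 C

6.0958


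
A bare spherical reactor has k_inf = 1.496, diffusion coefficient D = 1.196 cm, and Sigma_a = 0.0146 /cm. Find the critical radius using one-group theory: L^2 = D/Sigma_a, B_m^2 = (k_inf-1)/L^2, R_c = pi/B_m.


L^2 = D / Sigma_a = 1.196 / 0.0146 = 81.91781 cm^2
B_m^2 = (k_inf - 1) / L^2 = (1.496 - 1) / 81.91781 = 0.006054849 /cm^2
For a bare sphere: B_g = pi/R, so R_c = pi / sqrt(B_m^2)
R_c = pi / sqrt(0.006054849) = 40.374 cm

40.374


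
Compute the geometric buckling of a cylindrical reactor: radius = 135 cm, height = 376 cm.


B^2 = (2.405/R)^2 + (pi/H)^2
B^2 = (2.405/135)^2 + (pi/376)^2
B^2 = 3.8718e-04 /cm^2

3.8718e-04


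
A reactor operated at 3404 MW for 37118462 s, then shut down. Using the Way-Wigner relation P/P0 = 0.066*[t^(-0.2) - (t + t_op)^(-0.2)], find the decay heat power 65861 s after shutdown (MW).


P/P0 = 0.066 * [t^(-0.2) - (t + t_op)^(-0.2)]
P/P0 = 0.066 * [65861^(-0.2) - (65861 + 37118462)^(-0.2)]
P/P0 = 0.066 * [0.1087112 - 0.03061456] = 0.005154378
P = 3404 * 0.005154378 = 17.546 MW

17.546


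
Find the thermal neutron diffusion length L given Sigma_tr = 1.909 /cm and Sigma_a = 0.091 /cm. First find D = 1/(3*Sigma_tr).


D = 1 / (3 * Sigma_tr) = 1 / (3 * 1.909) = 0.1746115 cm
L = sqrt(D / Sigma_a)
L = sqrt(0.1746115 / 0.091)
L = 1.3852 cm

1.3852


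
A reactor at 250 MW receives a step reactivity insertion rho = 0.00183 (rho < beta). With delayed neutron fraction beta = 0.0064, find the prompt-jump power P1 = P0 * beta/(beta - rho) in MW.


P1/P0 = beta / (beta - rho)
P1/P0 = 0.0064 / (0.0064 - 0.00183) = 1.400438
P1 = 250 * 1.400438 = 350.11 MW

350.11


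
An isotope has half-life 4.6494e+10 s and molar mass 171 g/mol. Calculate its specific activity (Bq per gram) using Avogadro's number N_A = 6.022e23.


lambda = ln(2) / t_half = ln(2) / 4.6494e+10 = 1.490831e-11 /s
SA = lambda * N_A / M
SA = 1.490831e-11 * 6.022e23 / 171
SA = 5.2502e+10 Bq/g

5.2502e+10


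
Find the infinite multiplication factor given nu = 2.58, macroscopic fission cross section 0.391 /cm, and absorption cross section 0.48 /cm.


k_inf = nu * Sigma_f / Sigma_a
k_inf = 2.58 * 0.391 / 0.48
k_inf = 2.1016

2.1016


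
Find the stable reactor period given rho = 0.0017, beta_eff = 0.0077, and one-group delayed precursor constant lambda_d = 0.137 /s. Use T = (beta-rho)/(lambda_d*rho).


T = (beta - rho) / (lambda_d * rho)
T = (0.0077 - 0.0017) / (0.137 * 0.0017)
T = 25.762 s

25.762


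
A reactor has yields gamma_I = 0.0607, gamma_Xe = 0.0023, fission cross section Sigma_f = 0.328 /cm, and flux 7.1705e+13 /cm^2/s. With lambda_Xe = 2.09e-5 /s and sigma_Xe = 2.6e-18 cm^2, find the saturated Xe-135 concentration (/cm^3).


Xe_eq = (gamma_I + gamma_Xe) * Sigma_f * phi / (lambda_Xe + sigma_Xe * phi)
Numerator = (0.0607 + 0.0023) * 0.328 * 7.1705e+13 = 1.481712e+12
Denominator = 2.09e-5 + 2.6e-18 * 7.1705e+13 = 2.073330e-04
Xe_eq = 1.481712e+12 / 2.073330e-04 = 7.1465e+15 /cm^3

7.1465e+15


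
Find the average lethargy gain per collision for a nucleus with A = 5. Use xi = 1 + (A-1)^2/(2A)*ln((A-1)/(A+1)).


xi = 1 + (A-1)^2/(2A) * ln((A-1)/(A+1))
xi = 1 + (5-1)^2/(2*5) * ln((5-1)/(5 +1))
xi = 0.35126

0.35126


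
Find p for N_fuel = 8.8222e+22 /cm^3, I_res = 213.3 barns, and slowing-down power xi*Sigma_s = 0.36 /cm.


p = exp(-N * I * 1e-24 / (xi*Sigma_s))
p = exp(-8.8222e+22 * 213.3 * 1e-24 / 0.36)
p = 1.9896e-23

1.9896e-23


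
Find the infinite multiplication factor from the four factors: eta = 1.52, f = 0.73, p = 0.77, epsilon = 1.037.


k_inf = eta * f * p * epsilon
k_inf = 1.52 * 0.73 * 0.77 * 1.037
k_inf = 0.88600

0.88600


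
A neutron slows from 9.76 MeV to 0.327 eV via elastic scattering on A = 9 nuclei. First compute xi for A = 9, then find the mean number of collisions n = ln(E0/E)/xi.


xi = 1 + (A-1)^2/(2A)*ln((A-1)/(A+1)) = 0.2066007 (for A = 9)
n = ln(E0/E) / xi
n = ln(9.76e6 / 0.327) / 0.2066007
n = ln(2.984709e+07) / 0.2066007 = 83.309

83.309


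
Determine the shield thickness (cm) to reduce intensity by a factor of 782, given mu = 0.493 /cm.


x = ln(factor) / mu
x = ln(782) / 0.493
x = 13.513 cm

13.513


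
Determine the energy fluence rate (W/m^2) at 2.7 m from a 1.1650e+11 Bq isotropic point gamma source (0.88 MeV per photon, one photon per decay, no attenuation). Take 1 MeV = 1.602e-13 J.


psi = A * E * 1.602e-13 / (4*pi*r^2)
psi = 1.1650e+11 * 0.88 * 1.602e-13 / (4*pi*2.7^2)
psi = 1.7928e-04 W/m^2

1.7928e-04


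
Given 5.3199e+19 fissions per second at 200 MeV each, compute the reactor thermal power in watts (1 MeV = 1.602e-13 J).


P = fission_rate * E_MeV * 1.602e-13
P = 5.3199e+19 * 200 * 1.602e-13
P = 1.7045e+09 W

1.7045e+09


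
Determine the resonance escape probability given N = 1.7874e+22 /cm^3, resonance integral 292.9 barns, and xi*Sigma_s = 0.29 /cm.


p = exp(-N * I * 1e-24 / (xi*Sigma_s))
p = exp(-1.7874e+22 * 292.9 * 1e-24 / 0.29)
p = 1.4448e-08

1.4448e-08


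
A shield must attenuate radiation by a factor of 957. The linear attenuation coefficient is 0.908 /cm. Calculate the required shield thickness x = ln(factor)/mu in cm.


x = ln(factor) / mu
x = ln(957) / 0.908
x = 7.5593 cm

7.5593


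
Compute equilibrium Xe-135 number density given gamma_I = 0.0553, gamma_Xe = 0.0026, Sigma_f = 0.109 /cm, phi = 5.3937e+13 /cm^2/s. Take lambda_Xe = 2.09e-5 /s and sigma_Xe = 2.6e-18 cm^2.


Xe_eq = (gamma_I + gamma_Xe) * Sigma_f * phi / (lambda_Xe + sigma_Xe * phi)
Numerator = (0.0553 + 0.0026) * 0.109 * 5.3937e+13 = 3.404018e+11
Denominator = 2.09e-5 + 2.6e-18 * 5.3937e+13 = 1.611362e-04
Xe_eq = 3.404018e+11 / 1.611362e-04 = 2.1125e+15 /cm^3

2.1125e+15


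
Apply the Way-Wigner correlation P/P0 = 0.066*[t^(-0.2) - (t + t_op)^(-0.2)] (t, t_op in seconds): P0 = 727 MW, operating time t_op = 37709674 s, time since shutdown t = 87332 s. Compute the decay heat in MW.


P/P0 = 0.066 * [t^(-0.2) - (t + t_op)^(-0.2)]
P/P0 = 0.066 * [87332^(-0.2) - (87332 + 37709674)^(-0.2)]
P/P0 = 0.066 * [0.1027461 - 0.03051466] = 0.004767275
P = 727 * 0.004767275 = 3.4658 MW

3.4658


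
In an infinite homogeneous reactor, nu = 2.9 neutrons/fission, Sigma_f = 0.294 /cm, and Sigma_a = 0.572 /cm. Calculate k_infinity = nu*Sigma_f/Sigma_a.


k_inf = nu * Sigma_f / Sigma_a
k_inf = 2.9 * 0.294 / 0.572
k_inf = 1.4906

1.4906


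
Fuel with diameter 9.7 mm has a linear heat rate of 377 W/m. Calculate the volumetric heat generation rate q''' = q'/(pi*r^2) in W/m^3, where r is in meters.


r = D / 2 / 1000 = 9.7 / 2 / 1000 = 0.00485 m
q''' = q' / (pi * r^2)
q''' = 377 / (pi * 0.00485^2)
q''' = 5.1016e+06 W/m^3

5.1016e+06


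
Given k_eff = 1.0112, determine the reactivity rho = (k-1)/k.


rho = (k_eff - 1) / k_eff
rho = (1.0112 - 1) / 1.0112
rho = 0.011076

0.011076


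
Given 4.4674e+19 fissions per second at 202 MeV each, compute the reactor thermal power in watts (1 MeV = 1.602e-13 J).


P = fission_rate * E_MeV * 1.602e-13
P = 4.4674e+19 * 202 * 1.602e-13
P = 1.4457e+09 W

1.4457e+09


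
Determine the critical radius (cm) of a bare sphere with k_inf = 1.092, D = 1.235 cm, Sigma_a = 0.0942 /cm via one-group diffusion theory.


L^2 = D / Sigma_a = 1.235 / 0.0942 = 13.11040 cm^2
B_m^2 = (k_inf - 1) / L^2 = (1.092 - 1) / 13.11040 = 0.007017330 /cm^2
For a bare sphere: B_g = pi/R, so R_c = pi / sqrt(B_m^2)
R_c = pi / sqrt(0.007017330) = 37.503 cm

37.503


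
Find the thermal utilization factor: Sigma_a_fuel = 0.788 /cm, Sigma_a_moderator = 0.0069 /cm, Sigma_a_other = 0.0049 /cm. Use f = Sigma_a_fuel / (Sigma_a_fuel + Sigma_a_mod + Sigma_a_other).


f = Sigma_a_fuel / (Sigma_a_fuel + Sigma_a_mod + Sigma_a_other)
f = 0.788 / (0.788 + 0.0069 + 0.0049)
f = 0.98525

0.98525


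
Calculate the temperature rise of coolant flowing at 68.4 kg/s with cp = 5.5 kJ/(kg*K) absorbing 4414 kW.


dT = Q / (m_dot * cp)
dT = 4414 / (68.4 * 5.5)
dT = 11.733 C

11.733


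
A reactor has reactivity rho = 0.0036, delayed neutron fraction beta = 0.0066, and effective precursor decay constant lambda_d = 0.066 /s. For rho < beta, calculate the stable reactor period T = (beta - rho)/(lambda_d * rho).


T = (beta - rho) / (lambda_d * rho)
T = (0.0066 - 0.0036) / (0.066 * 0.0036)
T = 12.626 s

12.626


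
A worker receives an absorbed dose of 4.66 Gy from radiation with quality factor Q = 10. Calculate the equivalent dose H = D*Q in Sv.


H = D * Q
H = 4.66 * 10
H = 46.600 Sv

46.600


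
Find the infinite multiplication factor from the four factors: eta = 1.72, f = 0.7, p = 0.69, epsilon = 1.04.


k_inf = eta * f * p * epsilon
k_inf = 1.72 * 0.7 * 0.69 * 1.04
k_inf = 0.86399

0.86399


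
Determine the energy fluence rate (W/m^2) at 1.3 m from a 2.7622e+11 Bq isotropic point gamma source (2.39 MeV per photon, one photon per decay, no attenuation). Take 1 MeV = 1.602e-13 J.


psi = A * E * 1.602e-13 / (4*pi*r^2)
psi = 2.7622e+11 * 2.39 * 1.602e-13 / (4*pi*1.3^2)
psi = 0.0049799 W/m^2

0.0049799


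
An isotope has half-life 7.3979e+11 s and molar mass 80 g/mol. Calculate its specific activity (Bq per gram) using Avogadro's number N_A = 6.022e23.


lambda = ln(2) / t_half = ln(2) / 7.3979e+11 = 9.369513e-13 /s
SA = lambda * N_A / M
SA = 9.369513e-13 * 6.022e23 / 80
SA = 7.0529e+09 Bq/g

7.0529e+09


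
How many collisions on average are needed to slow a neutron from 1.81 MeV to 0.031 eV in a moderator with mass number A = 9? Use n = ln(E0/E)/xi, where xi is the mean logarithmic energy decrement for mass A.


xi = 1 + (A-1)^2/(2A)*ln((A-1)/(A+1)) = 0.2066007 (for A = 9)
n = ln(E0/E) / xi
n = ln(1.81e6 / 0.031) / 0.2066007
n = ln(5.838710e+07) / 0.2066007 = 86.556

86.556


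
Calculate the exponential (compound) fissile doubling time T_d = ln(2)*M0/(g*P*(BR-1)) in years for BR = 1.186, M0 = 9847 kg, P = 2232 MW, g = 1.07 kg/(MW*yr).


Breeding gain G = BR - 1 = 1.186 - 1 = 0.186
Fissile production rate = g * P * G = 1.07 * 2232 * 0.186 = 444.21264 kg/yr
T_d = ln(2) * M0 / (g * P * G)
T_d = ln(2) * 9847 / 444.21264 = 15.365 yr

15.365


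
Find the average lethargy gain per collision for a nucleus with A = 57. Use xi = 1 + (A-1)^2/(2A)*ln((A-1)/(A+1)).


xi = 1 + (A-1)^2/(2A) * ln((A-1)/(A+1))
xi = 1 + (57-1)^2/(2*57) * ln((57-1)/(57 +1))
xi = 0.034681

0.034681


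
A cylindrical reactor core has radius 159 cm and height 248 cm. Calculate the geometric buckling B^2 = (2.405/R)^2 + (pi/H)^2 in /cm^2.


B^2 = (2.405/R)^2 + (pi/H)^2
B^2 = (2.405/159)^2 + (pi/248)^2
B^2 = 3.8926e-04 /cm^2

3.8926e-04


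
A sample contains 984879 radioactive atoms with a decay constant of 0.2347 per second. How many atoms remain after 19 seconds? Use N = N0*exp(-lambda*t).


N = N0 * exp(-lambda * t)
N = 984879 * exp(-0.2347 * 19)
N = 11396

11396


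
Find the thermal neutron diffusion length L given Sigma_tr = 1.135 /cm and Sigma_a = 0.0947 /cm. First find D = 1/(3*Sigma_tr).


D = 1 / (3 * Sigma_tr) = 1 / (3 * 1.135) = 0.2936858 cm
L = sqrt(D / Sigma_a)
L = sqrt(0.2936858 / 0.0947)
L = 1.7610 cm

1.7610


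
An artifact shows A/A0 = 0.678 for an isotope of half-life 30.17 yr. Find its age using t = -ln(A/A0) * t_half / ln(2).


lambda = ln(2) / t_half = ln(2) / 30.17 = 0.02297472 /yr
t = -ln(A/A0) / lambda
t = -ln(0.678) / 0.02297472
t = 16.915 yr

16.915


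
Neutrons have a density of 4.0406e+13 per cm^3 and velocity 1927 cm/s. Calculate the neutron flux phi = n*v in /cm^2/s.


phi = n * v
phi = 4.0406e+13 * 1927
phi = 7.7862e+16 /cm^2/s

7.7862e+16


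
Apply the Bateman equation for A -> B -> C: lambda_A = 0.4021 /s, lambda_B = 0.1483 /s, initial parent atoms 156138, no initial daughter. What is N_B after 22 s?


N_B(t) = lambda_A * N_A0 / (lambda_B - lambda_A) * [exp(-lambda_A*t) - exp(-lambda_B*t)]
exp(-0.4021*22) = 1.439276e-04; exp(-0.1483*22) = 0.03828872
N_B = 0.4021 * 156138 / (0.1483 - 0.4021) * (1.439276e-04 - 0.03828872)
N_B = 9436.0

9436.0


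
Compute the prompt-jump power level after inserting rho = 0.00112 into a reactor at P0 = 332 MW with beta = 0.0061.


P1/P0 = beta / (beta - rho)
P1/P0 = 0.0061 / (0.0061 - 0.00112) = 1.224900
P1 = 332 * 1.224900 = 406.67 MW

406.67


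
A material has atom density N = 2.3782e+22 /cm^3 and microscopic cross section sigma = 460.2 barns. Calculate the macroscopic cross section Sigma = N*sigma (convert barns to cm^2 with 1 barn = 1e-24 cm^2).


Sigma = N * sigma_barns * 1e-24
Sigma = 2.3782e+22 * 460.2 * 1e-24
Sigma = 10.944 /cm

10.944
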